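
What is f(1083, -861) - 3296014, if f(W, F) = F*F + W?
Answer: -2553610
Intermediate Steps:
f(W, F) = W + F² (f(W, F) = F² + W = W + F²)
f(1083, -861) - 3296014 = (1083 + (-861)²) - 3296014 = (1083 + 741321) - 3296014 = 742404 - 3296014 = -2553610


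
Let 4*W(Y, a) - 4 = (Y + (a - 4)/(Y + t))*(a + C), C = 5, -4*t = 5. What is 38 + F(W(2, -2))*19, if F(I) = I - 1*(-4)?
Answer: 95/2 ≈ 47.500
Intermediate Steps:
t = -5/4 (t = -¼*5 = -5/4 ≈ -1.2500)
W(Y, a) = 1 + (5 + a)*(Y + (-4 + a)/(-5/4 + Y))/4 (W(Y, a) = 1 + ((Y + (a - 4)/(Y - 5/4))*(a + 5))/4 = 1 + ((Y + (-4 + a)/(-5/4 + Y))*(5 + a))/4 = 1 + ((5 + a)*(Y + (-4 + a)/(-5/4 + Y)))/4 = 1 + (5 + a)*(Y + (-4 + a)/(-5/4 + Y))/4)
F(I) = 4 + I (F(I) = I + 4 = 4 + I)
38 + F(W(2, -2))*19 = 38 + (4 + (-25 - 2 + (-2)² + 5*2² - 9/4*2 - 2*2² - 5/4*2*(-2))/(-5 + 4*2))*19 = 38 + (4 + (-25 - 2 + 4 + 5*4 - 9/2 - 2*4 + 5)/(-5 + 8))*19 = 38 + (4 + (-25 - 2 + 4 + 20 - 9/2 - 8 + 5)/3)*19 = 38 + (4 + (⅓)*(-21/2))*19 = 38 + (4 - 7/2)*19 = 38 + (½)*19 = 38 + 19/2 = 95/2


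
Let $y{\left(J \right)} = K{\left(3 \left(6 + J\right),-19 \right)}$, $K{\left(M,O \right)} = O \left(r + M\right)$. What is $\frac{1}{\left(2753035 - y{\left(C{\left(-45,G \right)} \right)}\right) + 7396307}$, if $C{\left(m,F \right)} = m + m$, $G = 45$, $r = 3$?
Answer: $\frac{1}{10144611} \approx 9.8574 \cdot 10^{-8}$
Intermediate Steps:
$C{\left(m,F \right)} = 2 m$
$K{\left(M,O \right)} = O \left(3 + M\right)$
$y{\left(J \right)} = -399 - 57 J$ ($y{\left(J \right)} = - 19 \left(3 + 3 \left(6 + J\right)\right) = - 19 \left(3 + \left(18 + 3 J\right)\right) = - 19 \left(21 + 3 J\right) = -399 - 57 J$)
$\frac{1}{\left(2753035 - y{\left(C{\left(-45,G \right)} \right)}\right) + 7396307} = \frac{1}{\left(2753035 - \left(-399 - 57 \cdot 2 \left(-45\right)\right)\right) + 7396307} = \frac{1}{\left(2753035 - \left(-399 - -5130\right)\right) + 7396307} = \frac{1}{\left(2753035 - \left(-399 + 5130\right)\right) + 7396307} = \frac{1}{\left(2753035 - 4731\right) + 7396307} = \frac{1}{2748304 + 7396307} = \frac{1}{10144611}$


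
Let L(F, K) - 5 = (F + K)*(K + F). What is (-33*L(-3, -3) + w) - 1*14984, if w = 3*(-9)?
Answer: -16364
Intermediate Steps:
w = -27
L(F, K) = 5 + (F + K)² (L(F, K) = 5 + (F + K)*(K + F) = 5 + (F + K)*(F + K) = 5 + (F + K)²)
(-33*L(-3, -3) + w) - 1*14984 = (-33*(5 + (-3 - 3)²) - 27) - 1*14984 = (-33*(5 + (-6)²) - 27) - 14984 = (-33*(5 + 36) - 27) - 14984 = (-33*41 - 27) - 14984 = (-1353 - 27) - 14984 = -1380 - 14984 = -16364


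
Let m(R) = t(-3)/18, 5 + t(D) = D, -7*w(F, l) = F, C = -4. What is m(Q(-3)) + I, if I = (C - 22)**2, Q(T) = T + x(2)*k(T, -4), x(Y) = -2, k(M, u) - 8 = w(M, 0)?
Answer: 6080/9 ≈ 675.56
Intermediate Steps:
w(F, l) = -F/7
t(D) = -5 + D
k(M, u) = 8 - M/7
Q(T) = -16 + 9*T/7 (Q(T) = T - 2*(8 - T/7) = T + (-16 + 2*T/7) = -16 + 9*T/7)
m(R) = -4/9 (m(R) = (-5 - 3)/18 = -8*1/18 = -4/9)
I = 676 (I = (-4 - 22)**2 = (-26)**2 = 676)
m(Q(-3)) + I = -4/9 + 676 = 6080/9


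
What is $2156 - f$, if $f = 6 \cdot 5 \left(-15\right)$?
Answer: $2606$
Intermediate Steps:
$f = -450$ ($f = 30 \left(-15\right) = -450$)
$2156 - f = 2156 - -450 = 2156 + 450 = 2606$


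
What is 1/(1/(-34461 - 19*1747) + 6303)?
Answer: 67654/426423161 ≈ 0.00015865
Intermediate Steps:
1/(1/(-34461 - 19*1747) + 6303) = 1/(1/(-34461 - 33193) + 6303) = 1/(1/(-67654) + 6303) = 1/(-1/67654 + 6303) = 1/(426423161/67654) = 67654/426423161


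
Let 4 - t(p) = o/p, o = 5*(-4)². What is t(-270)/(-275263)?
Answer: -116/7432101 ≈ -1.5608e-5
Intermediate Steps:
o = 80 (o = 5*16 = 80)
t(p) = 4 - 80/p
t(-270)/(-275263) = (4 - 80/(-270))/(-275263) = (4 - 80*(-1/270))*(-1/275263) = (4 + 8/27)*(-1/275263) = (116/27)*(-1/275263) = -116/7432101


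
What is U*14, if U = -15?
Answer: -210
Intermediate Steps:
U*14 = -15*14 = -210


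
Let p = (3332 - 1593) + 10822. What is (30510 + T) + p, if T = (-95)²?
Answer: 52096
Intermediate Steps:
p = 12561 (p = 1739 + 10822 = 12561)
T = 9025
(30510 + T) + p = (30510 + 9025) + 12561 = 39535 + 12561 = 52096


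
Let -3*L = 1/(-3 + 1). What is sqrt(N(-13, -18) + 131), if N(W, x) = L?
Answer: sqrt(4722)/6 ≈ 11.453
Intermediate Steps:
L = 1/6 (L = -1/(3*(-3 + 1)) = -1/3/(-2) = -1/3*(-1/2) = 1/6 ≈ 0.16667)
N(W, x) = 1/6
sqrt(N(-13, -18) + 131) = sqrt(1/6 + 131) = sqrt(787/6) = sqrt(4722)/6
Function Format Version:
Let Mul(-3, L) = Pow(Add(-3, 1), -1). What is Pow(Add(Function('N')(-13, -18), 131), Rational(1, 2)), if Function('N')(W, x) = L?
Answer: Mul(Rational(1, 6), Pow(4722, Rational(1, 2))) ≈ 11.453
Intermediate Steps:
L = Rational(1, 6) (L = Mul(Rational(-1, 3), Pow(Add(-3, 1), -1)) = Mul(Rational(-1, 3), Pow(-2, -1)) = Mul(Rational(-1, 3), Rational(-1, 2)) = Rational(1, 6) ≈ 0.16667)
Function('N')(W, x) = Rational(1, 6)
Pow(Add(Function('N')(-13, -18), 131), Rational(1, 2)) = Pow(Add(Rational(1, 6), 131), Rational(1, 2)) = Pow(Rational(787, 6), Rational(1, 2)) = Mul(Rational(1, 6), Pow(4722, Rational(1, 2)))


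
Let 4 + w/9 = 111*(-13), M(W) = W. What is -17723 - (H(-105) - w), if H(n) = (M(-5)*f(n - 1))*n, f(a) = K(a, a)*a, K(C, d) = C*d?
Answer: 625252654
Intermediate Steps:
f(a) = a**3 (f(a) = (a*a)*a = a**2*a = a**3)
w = -13023 (w = -36 + 9*(111*(-13)) = -36 + 9*(-1443) = -36 - 12987 = -13023)
H(n) = -5*n*(-1 + n)**3 (H(n) = (-5*(n - 1)**3)*n = (-5*(-1 + n)**3)*n = -5*n*(-1 + n)**3)
-17723 - (H(-105) - w) = -17723 - (-5*(-105)*(-1 - 105)**3 - 1*(-13023)) = -17723 - (-5*(-105)*(-106)**3 + 13023) = -17723 - (-5*(-105)*(-1191016) + 13023) = -17723 - (-625283400 + 13023) = -17723 - 1*(-625270377) = -17723 + 625270377 = 625252654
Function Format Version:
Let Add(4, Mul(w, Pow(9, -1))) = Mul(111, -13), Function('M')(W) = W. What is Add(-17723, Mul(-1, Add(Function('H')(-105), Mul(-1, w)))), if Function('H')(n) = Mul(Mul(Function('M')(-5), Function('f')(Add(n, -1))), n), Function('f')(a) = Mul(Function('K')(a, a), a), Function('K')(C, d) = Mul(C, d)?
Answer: 625252654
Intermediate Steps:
Function('f')(a) = Pow(a, 3) (Function('f')(a) = Mul(Mul(a, a), a) = Mul(Pow(a, 2), a) = Pow(a, 3))
w = -13023 (w = Add(-36, Mul(9, Mul(111, -13))) = Add(-36, Mul(9, -1443)) = Add(-36, -12987) = -13023)
Function('H')(n) = Mul(-5, n, Pow(Add(-1, n), 3)) (Function('H')(n) = Mul(Mul(-5, Pow(Add(n, -1), 3)), n) = Mul(Mul(-5, Pow(Add(-1, n), 3)), n) = Mul(-5, n, Pow(Add(-1, n), 3)))
Add(-17723, Mul(-1, Add(Function('H')(-105), Mul(-1, w)))) = Add(-17723, Mul(-1, Add(Mul(-5, -105, Pow(Add(-1, -105), 3)), Mul(-1, -13023)))) = Add(-17723, Mul(-1, Add(Mul(-5, -105, Pow(-106, 3)), 13023))) = Add(-17723, Mul(-1, Add(Mul(-5, -105, -1191016), 13023))) = Add(-17723, Mul(-1, Add(-625283400, 13023))) = Add(-17723, Mul(-1, -625270377)) = Add(-17723, 625270377) = 625252654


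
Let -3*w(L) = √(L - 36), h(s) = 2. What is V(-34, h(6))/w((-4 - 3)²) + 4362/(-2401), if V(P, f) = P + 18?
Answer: -4362/2401 + 48*√13/13 ≈ 11.496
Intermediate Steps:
V(P, f) = 18 + P
w(L) = -√(-36 + L)/3 (w(L) = -√(L - 36)/3 = -√(-36 + L)/3)
V(-34, h(6))/w((-4 - 3)²) + 4362/(-2401) = (18 - 34)/((-√(-36 + (-4 - 3)²)/3)) + 4362/(-2401) = -16*(-3/√(-36 + (-7)²)) + 4362*(-1/2401) = -16*(-3/√(-36 + 49)) - 4362/2401 = -16*(-3*√13/13) - 4362/2401 = -(-48)*√13/13 - 4362/2401 = 48*√13/13 - 4362/2401 = -4362/2401 + 48*√13/13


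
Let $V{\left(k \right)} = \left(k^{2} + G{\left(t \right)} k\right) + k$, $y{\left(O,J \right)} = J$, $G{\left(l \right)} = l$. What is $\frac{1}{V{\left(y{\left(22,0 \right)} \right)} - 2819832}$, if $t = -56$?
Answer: $- \frac{1}{2819832} \approx -3.5463 \cdot 10^{-7}$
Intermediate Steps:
$V{\left(k \right)} = k^{2} - 55 k$ ($V{\left(k \right)} = \left(k^{2} - 56 k\right) + k = k^{2} - 55 k$)
$\frac{1}{V{\left(y{\left(22,0 \right)} \right)} - 2819832} = \frac{1}{0 \left(-55 + 0\right) - 2819832} = \frac{1}{0 \left(-55\right) - 2819832} = \frac{1}{0 - 2819832} = \frac{1}{-2819832} = - \frac{1}{2819832}$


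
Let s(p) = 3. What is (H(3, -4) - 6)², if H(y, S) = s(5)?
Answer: 9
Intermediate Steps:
H(y, S) = 3
(H(3, -4) - 6)² = (3 - 6)² = (-3)² = 9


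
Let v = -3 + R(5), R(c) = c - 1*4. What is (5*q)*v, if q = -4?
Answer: 40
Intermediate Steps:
R(c) = -4 + c (R(c) = c - 4 = -4 + c)
v = -2 (v = -3 + (-4 + 5) = -3 + 1 = -2)
(5*q)*v = (5*(-4))*(-2) = -20*(-2) = 40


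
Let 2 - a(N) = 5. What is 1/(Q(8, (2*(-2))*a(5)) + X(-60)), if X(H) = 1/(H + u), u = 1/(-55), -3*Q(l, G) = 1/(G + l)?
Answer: -198060/6601 ≈ -30.005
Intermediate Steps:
a(N) = -3 (a(N) = 2 - 1*5 = 2 - 5 = -3)
Q(l, G) = -1/(3*(G + l))
u = -1/55 ≈ -0.018182
X(H) = 1/(-1/55 + H) (X(H) = 1/(H - 1/55) = 1/(-1/55 + H))
1/(Q(8, (2*(-2))*a(5)) + X(-60)) = 1/(-1/(3*((2*(-2))*(-3)) + 3*8) + 55/(-1 + 55*(-60))) = 1/(-1/(3*(-4*(-3)) + 24) + 55/(-1 - 3300)) = 1/(-1/(3*12 + 24) + 55/(-3301)) = 1/(-1/(36 + 24) + 55*(-1/3301)) = 1/(-1/60 - 55/3301) = 1/(-6601/198060) = -198060/6601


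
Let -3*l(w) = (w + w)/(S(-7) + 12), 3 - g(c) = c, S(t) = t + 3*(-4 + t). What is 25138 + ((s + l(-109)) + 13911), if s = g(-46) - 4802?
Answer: 1440323/42 ≈ 34293.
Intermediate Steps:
S(t) = -12 + 4*t (S(t) = t + (-12 + 3*t) = -12 + 4*t)
g(c) = 3 - c
s = -4753 (s = (3 - 1*(-46)) - 4802 = (3 + 46) - 4802 = 49 - 4802 = -4753)
l(w) = w/42 (l(w) = -(w + w)/(3*((-12 + 4*(-7)) + 12)) = -2*w/(3*((-12 - 28) + 12)) = -2*w/(3*(-40 + 12)) = -2*w/(3*(-28)) = -2*w*(-1)/(3*28) = -(-1)*w/42 = w/42)
25138 + ((s + l(-109)) + 13911) = 25138 + ((-4753 + (1/42)*(-109)) + 13911) = 25138 + ((-4753 - 109/42) + 13911) = 25138 + (-199735/42 + 13911) = 25138 + 384527/42 = 1440323/42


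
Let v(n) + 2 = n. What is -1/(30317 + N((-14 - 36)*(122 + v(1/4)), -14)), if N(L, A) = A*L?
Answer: -1/114492 ≈ -8.7342e-6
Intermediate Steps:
v(n) = -2 + n
-1/(30317 + N((-14 - 36)*(122 + v(1/4)), -14)) = -1/(30317 - 14*(-14 - 36)*(122 + (-2 + 1/4))) = -1/(30317 - (-700)*(122 + (-2 + ¼))) = -1/(30317 - (-700)*(122 - 7/4)) = -1/(30317 - (-700)*481/4) = -1/(30317 - 14*(-12025/2)) = -1/(30317 + 84175) = -1/114492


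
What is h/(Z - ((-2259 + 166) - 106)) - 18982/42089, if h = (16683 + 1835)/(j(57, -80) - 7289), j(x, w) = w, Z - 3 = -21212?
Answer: -1329154090739/2948012258705 ≈ -0.45086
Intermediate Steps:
Z = -21209 (Z = 3 - 21212 = -21209)
h = -18518/7369 (h = (16683 + 1835)/(-80 - 7289) = 18518/(-7369) = 18518*(-1/7369) = -18518/7369 ≈ -2.5130)
h/(Z - ((-2259 + 166) - 106)) - 18982/42089 = -18518/(7369*(-21209 - ((-2259 + 166) - 106))) - 18982/42089 = -18518/(7369*(-21209 - (-2093 - 106))) - 18982*1/42089 = -18518/(7369*(-21209 - 1*(-2199))) - 18982/42089 = -18518/(7369*(-21209 + 2199)) - 18982/42089 = -18518/7369/(-19010) - 18982/42089 = -18518/7369*(-1/19010) - 18982/42089 = 9259/70042345 - 18982/42089 = -1329154090739/2948012258705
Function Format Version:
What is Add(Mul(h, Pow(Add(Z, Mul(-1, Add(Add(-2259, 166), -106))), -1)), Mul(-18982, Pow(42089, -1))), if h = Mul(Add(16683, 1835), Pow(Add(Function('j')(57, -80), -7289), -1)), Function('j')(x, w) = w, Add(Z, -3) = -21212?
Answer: Rational(-1329154090739, 2948012258705) ≈ -0.45086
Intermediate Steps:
Z = -21209 (Z = Add(3, -21212) = -21209)
h = Rational(-18518, 7369) (h = Mul(Add(16683, 1835), Pow(Add(-80, -7289), -1)) = Mul(18518, Pow(-7369, -1)) = Mul(18518, Rational(-1, 7369)) = Rational(-18518, 7369) ≈ -2.5130)
Add(Mul(h, Pow(Add(Z, Mul(-1, Add(Add(-2259, 166), -106))), -1)), Mul(-18982, Pow(42089, -1))) = Add(Mul(Rational(-18518, 7369), Pow(Add(-21209, Mul(-1, Add(Add(-2259, 166), -106))), -1)), Mul(-18982, Pow(42089, -1))) = Add(Mul(Rational(-18518, 7369), Pow(Add(-21209, Mul(-1, Add(-2093, -106))), -1)), Mul(-18982, Rational(1, 42089))) = Add(Mul(Rational(-18518, 7369), Pow(Add(-21209, Mul(-1, -2199)), -1)), Rational(-18982, 42089)) = Add(Mul(Rational(-18518, 7369), Pow(Add(-21209, 2199), -1)), Rational(-18982, 42089)) = Add(Mul(Rational(-18518, 7369), Pow(-19010, -1)), Rational(-18982, 42089)) = Add(Mul(Rational(-18518, 7369), Rational(-1, 19010)), Rational(-18982, 42089)) = Add(Rational(9259, 70042345), Rational(-18982, 42089)) = Rational(-1329154090739, 2948012258705)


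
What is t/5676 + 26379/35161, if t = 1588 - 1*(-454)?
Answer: 110762983/99786918 ≈ 1.1100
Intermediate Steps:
t = 2042 (t = 1588 + 454 = 2042)
t/5676 + 26379/35161 = 2042/5676 + 26379/35161 = 2042*(1/5676) + 26379*(1/35161) = 1021/2838 + 26379/35161 = 110762983/99786918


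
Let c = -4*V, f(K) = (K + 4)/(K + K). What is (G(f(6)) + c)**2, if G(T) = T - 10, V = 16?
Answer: 192721/36 ≈ 5353.4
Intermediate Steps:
f(K) = (4 + K)/(2*K) (f(K) = (4 + K)/((2*K)) = (4 + K)*(1/(2*K)) = (4 + K)/(2*K))
G(T) = -10 + T
c = -64 (c = -4*16 = -64)
(G(f(6)) + c)**2 = ((-10 + (1/2)*(4 + 6)/6) - 64)**2 = ((-10 + (1/2)*(1/6)*10) - 64)**2 = ((-10 + 5/6) - 64)**2 = (-55/6 - 64)**2 = (-439/6)**2 = 192721/36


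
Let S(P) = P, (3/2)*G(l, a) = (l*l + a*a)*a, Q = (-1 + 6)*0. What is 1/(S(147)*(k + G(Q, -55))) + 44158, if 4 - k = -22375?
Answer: 574718003845/13015037 ≈ 44158.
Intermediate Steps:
k = 22379 (k = 4 - 1*(-22375) = 4 + 22375 = 22379)
Q = 0 (Q = 5*0 = 0)
G(l, a) = 2*a*(a**2 + l**2)/3 (G(l, a) = 2*((l*l + a*a)*a)/3 = 2*((l**2 + a**2)*a)/3 = 2*((a**2 + l**2)*a)/3 = 2*(a*(a**2 + l**2))/3 = 2*a*(a**2 + l**2)/3)
1/(S(147)*(k + G(Q, -55))) + 44158 = 1/(147*(22379 + (2/3)*(-55)*((-55)**2 + 0**2))) + 44158 = 1/(147*(22379 + (2/3)*(-55)*(3025 + 0))) + 44158 = 1/(147*(22379 + (2/3)*(-55)*3025)) + 44158 = 1/(147*(22379 - 332750/3)) + 44158 = 1/(147*(-265613/3)) + 44158 = (1/147)*(-3/265613) + 44158 = -1/13015037 + 44158 = 574718003845/13015037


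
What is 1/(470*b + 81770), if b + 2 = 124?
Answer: 1/139110 ≈ 7.1886e-6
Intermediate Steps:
b = 122 (b = -2 + 124 = 122)
1/(470*b + 81770) = 1/(470*122 + 81770) = 1/(57340 + 81770) = 1/139110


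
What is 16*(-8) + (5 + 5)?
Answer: -118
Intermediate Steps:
16*(-8) + (5 + 5) = -128 + 10 = -118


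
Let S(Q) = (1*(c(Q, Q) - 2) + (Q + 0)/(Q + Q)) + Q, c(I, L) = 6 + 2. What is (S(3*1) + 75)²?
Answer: 28561/4 ≈ 7140.3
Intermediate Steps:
c(I, L) = 8
S(Q) = 13/2 + Q (S(Q) = (1*(8 - 2) + (Q + 0)/(Q + Q)) + Q = (1*6 + Q/((2*Q))) + Q = (6 + Q*(1/(2*Q))) + Q = (6 + ½) + Q = 13/2 + Q)
(S(3*1) + 75)² = ((13/2 + 3*1) + 75)² = ((13/2 + 3) + 75)² = (19/2 + 75)² = (169/2)² = 28561/4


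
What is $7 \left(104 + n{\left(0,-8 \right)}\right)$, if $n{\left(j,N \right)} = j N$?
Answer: $728$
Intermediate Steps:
$n{\left(j,N \right)} = N j$
$7 \left(104 + n{\left(0,-8 \right)}\right) = 7 \left(104 - 0\right) = 7 \left(104 + 0\right) = 7 \cdot 104 = 728$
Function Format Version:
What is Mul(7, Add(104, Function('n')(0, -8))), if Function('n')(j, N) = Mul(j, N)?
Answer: 728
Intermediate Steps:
Function('n')(j, N) = Mul(N, j)
Mul(7, Add(104, Function('n')(0, -8))) = Mul(7, Add(104, Mul(-8, 0))) = Mul(7, Add(104, 0)) = Mul(7, 104) = 728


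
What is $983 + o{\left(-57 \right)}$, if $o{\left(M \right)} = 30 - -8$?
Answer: $1021$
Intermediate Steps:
$o{\left(M \right)} = 38$ ($o{\left(M \right)} = 30 + 8 = 38$)
$983 + o{\left(-57 \right)} = 983 + 38 = 1021$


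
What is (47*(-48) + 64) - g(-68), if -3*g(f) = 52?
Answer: -6524/3 ≈ -2174.7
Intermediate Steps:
g(f) = -52/3 (g(f) = -1/3*52 = -52/3)
(47*(-48) + 64) - g(-68) = (47*(-48) + 64) - 1*(-52/3) = (-2256 + 64) + 52/3 = -2192 + 52/3 = -6524/3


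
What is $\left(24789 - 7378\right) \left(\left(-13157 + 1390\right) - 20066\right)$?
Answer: $-554244363$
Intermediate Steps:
$\left(24789 - 7378\right) \left(\left(-13157 + 1390\right) - 20066\right) = 17411 \left(-11767 - 20066\right) = 17411 \left(-31833\right) = -554244363$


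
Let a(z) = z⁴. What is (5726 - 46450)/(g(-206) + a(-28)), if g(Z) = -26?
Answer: -20362/307315 ≈ -0.066258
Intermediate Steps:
(5726 - 46450)/(g(-206) + a(-28)) = (5726 - 46450)/(-26 + (-28)⁴) = -40724/(-26 + 614656) = -40724/614630 = -40724*1/614630 = -20362/307315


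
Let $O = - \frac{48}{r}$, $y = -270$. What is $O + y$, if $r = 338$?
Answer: $- \frac{45654}{169} \approx -270.14$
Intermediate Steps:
$O = - \frac{24}{169}$ ($O = - \frac{48}{338} = \left(-48\right) \frac{1}{338} = - \frac{24}{169} \approx -0.14201$)
$O + y = - \frac{24}{169} - 270 = - \frac{45654}{169}$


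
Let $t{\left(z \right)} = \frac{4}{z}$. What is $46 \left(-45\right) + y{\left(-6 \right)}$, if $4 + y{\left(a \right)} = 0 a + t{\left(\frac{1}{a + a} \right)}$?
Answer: $-2122$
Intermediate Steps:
$y{\left(a \right)} = -4 + 8 a$ ($y{\left(a \right)} = -4 + \left(0 a + \frac{4}{\frac{1}{a + a}}\right) = -4 + \left(0 + \frac{4}{\frac{1}{2 a}}\right) = -4 + \left(0 + \frac{4}{\frac{1}{2} \frac{1}{a}}\right) = -4 + \left(0 + 4 \cdot 2 a\right) = -4 + \left(0 + 8 a\right) = -4 + 8 a$)
$46 \left(-45\right) + y{\left(-6 \right)} = 46 \left(-45\right) + \left(-4 + 8 \left(-6\right)\right) = -2070 - 52 = -2122$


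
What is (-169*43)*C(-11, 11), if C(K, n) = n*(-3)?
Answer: 239811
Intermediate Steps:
C(K, n) = -3*n
(-169*43)*C(-11, 11) = (-169*43)*(-3*11) = -7267*(-33) = 239811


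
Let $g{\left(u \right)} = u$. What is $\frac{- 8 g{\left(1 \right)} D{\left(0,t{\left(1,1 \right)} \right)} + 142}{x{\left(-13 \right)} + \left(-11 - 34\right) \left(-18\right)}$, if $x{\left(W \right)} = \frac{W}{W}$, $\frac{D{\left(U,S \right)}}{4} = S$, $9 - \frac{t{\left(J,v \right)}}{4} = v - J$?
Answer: $- \frac{1010}{811} \approx -1.2454$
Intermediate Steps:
$t{\left(J,v \right)} = 36 - 4 v + 4 J$ ($t{\left(J,v \right)} = 36 - 4 \left(v - J\right) = 36 + \left(- 4 v + 4 J\right) = 36 - 4 v + 4 J$)
$D{\left(U,S \right)} = 4 S$
$x{\left(W \right)} = 1$
$\frac{- 8 g{\left(1 \right)} D{\left(0,t{\left(1,1 \right)} \right)} + 142}{x{\left(-13 \right)} + \left(-11 - 34\right) \left(-18\right)} = \frac{\left(-8\right) 1 \cdot 4 \left(36 - 4 + 4 \cdot 1\right) + 142}{1 + \left(-11 - 34\right) \left(-18\right)} = \frac{- 8 \cdot 4 \left(36 - 4 + 4\right) + 142}{1 - -810} = \frac{- 8 \cdot 4 \cdot 36 + 142}{1 + 810} = \frac{\left(-8\right) 144 + 142}{811} = \left(-1152 + 142\right) \frac{1}{811} = \left(-1010\right) \frac{1}{811} = - \frac{1010}{811}$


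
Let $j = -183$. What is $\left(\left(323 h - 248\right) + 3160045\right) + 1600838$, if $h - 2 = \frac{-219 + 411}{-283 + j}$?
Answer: $\frac{1109347465}{233} \approx 4.7611 \cdot 10^{6}$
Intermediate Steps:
$h = \frac{370}{233}$ ($h = 2 + \frac{-219 + 411}{-283 - 183} = 2 + \frac{192}{-466} = 2 + 192 \left(- \frac{1}{466}\right) = 2 - \frac{96}{233} = \frac{370}{233} \approx 1.588$)
$\left(\left(323 h - 248\right) + 3160045\right) + 1600838 = \left(\left(323 \cdot \frac{370}{233} - 248\right) + 3160045\right) + 1600838 = \left(\left(\frac{119510}{233} - 248\right) + 3160045\right) + 1600838 = \left(\frac{61726}{233} + 3160045\right) + 1600838 = \frac{736352211}{233} + 1600838 = \frac{1109347465}{233}$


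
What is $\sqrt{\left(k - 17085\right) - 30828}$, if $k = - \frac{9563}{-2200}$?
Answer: $\frac{i \sqrt{2318778814}}{220} \approx 218.88 i$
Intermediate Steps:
$k = \frac{9563}{2200}$ ($k = \left(-9563\right) \left(- \frac{1}{2200}\right) = \frac{9563}{2200} \approx 4.3468$)
$\sqrt{\left(k - 17085\right) - 30828} = \sqrt{\left(\frac{9563}{2200} - 17085\right) - 30828} = \sqrt{- \frac{37577437}{2200} - 30828} = \sqrt{- \frac{105399037}{2200}} = \frac{i \sqrt{2318778814}}{220}$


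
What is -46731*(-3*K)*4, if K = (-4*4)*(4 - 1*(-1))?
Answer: -44861760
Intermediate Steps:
K = -80 (K = -16*(4 + 1) = -16*5 = -80)
-46731*(-3*K)*4 = -46731*(-3*(-80))*4 = -11215440*4 = -46731*960 = -44861760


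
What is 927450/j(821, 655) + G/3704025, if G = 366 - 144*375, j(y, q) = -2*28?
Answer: -572550164959/34570900 ≈ -16562.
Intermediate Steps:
j(y, q) = -56
G = -53634 (G = 366 - 54000 = -53634)
927450/j(821, 655) + G/3704025 = 927450/(-56) - 53634/3704025 = 927450*(-1/56) - 53634*1/3704025 = -463725/28 - 17878/1234675 = -572550164959/34570900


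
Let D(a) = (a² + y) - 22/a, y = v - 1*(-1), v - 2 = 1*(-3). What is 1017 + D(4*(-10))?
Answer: 52351/20 ≈ 2617.6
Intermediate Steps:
v = -1 (v = 2 + 1*(-3) = 2 - 3 = -1)
y = 0 (y = -1 - 1*(-1) = -1 + 1 = 0)
D(a) = a² - 22/a (D(a) = (a² + 0) - 22/a = a² - 22/a)
1017 + D(4*(-10)) = 1017 + (-22 + (4*(-10))³)/((4*(-10))) = 1017 + (-22 + (-40)³)/(-40) = 1017 - (-22 - 64000)/40 = 1017 - 1/40*(-64022) = 1017 + 32011/20 = 52351/20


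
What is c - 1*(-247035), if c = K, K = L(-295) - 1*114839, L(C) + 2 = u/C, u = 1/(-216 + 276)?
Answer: 2339833799/17700 ≈ 1.3219e+5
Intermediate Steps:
u = 1/60 ≈ 0.016667
L(C) = -2 + 1/(60*C)
K = -2032685701/17700 (K = (-2 + (1/60)/(-295)) - 1*114839 = (-2 + (1/60)*(-1/295)) - 114839 = (-2 - 1/17700) - 114839 = -35401/17700 - 114839 = -2032685701/17700 ≈ -1.1484e+5)
c = -2032685701/17700 ≈ -1.1484e+5
c - 1*(-247035) = -2032685701/17700 - 1*(-247035) = -2032685701/17700 + 247035 = 2339833799/17700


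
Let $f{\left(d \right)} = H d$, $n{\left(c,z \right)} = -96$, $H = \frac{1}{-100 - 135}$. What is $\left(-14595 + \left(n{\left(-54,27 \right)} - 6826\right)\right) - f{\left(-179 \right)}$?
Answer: $- \frac{5056674}{235} \approx -21518.0$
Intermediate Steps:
$H = - \frac{1}{235}$ ($H = \frac{1}{-235} = - \frac{1}{235} \approx -0.0042553$)
$f{\left(d \right)} = - \frac{d}{235}$
$\left(-14595 + \left(n{\left(-54,27 \right)} - 6826\right)\right) - f{\left(-179 \right)} = \left(-14595 - 6922\right) - \left(- \frac{1}{235}\right) \left(-179\right) = \left(-14595 - 6922\right) - \frac{179}{235} = -21517 - \frac{179}{235} = - \frac{5056674}{235}$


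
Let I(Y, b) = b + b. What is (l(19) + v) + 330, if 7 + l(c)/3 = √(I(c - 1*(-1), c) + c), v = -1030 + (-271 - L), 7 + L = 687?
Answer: -1672 + 3*√57 ≈ -1649.3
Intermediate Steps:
L = 680 (L = -7 + 687 = 680)
v = -1981 (v = -1030 + (-271 - 1*680) = -1030 + (-271 - 680) = -1030 - 951 = -1981)
I(Y, b) = 2*b
l(c) = -21 + 3*√3*√c (l(c) = -21 + 3*√(2*c + c) = -21 + 3*√(3*c) = -21 + 3*(√3*√c) = -21 + 3*√3*√c)
(l(19) + v) + 330 = ((-21 + 3*√3*√19) - 1981) + 330 = ((-21 + 3*√57) - 1981) + 330 = (-2002 + 3*√57) + 330 = -1672 + 3*√57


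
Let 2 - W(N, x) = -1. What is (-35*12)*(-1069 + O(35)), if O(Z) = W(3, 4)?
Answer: 447720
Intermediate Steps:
W(N, x) = 3 (W(N, x) = 2 - 1*(-1) = 2 + 1 = 3)
O(Z) = 3
(-35*12)*(-1069 + O(35)) = (-35*12)*(-1069 + 3) = -420*(-1066) = 447720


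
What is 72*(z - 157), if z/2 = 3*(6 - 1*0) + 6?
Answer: -7848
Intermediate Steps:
z = 48 (z = 2*(3*(6 - 1*0) + 6) = 2*(3*(6 + 0) + 6) = 2*(3*6 + 6) = 2*(18 + 6) = 2*24 = 48)
72*(z - 157) = 72*(48 - 157) = 72*(-109) = -7848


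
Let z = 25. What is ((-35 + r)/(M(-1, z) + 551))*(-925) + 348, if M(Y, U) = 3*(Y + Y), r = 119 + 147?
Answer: -4803/109 ≈ -44.064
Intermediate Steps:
r = 266
M(Y, U) = 6*Y (M(Y, U) = 3*(2*Y) = 6*Y)
((-35 + r)/(M(-1, z) + 551))*(-925) + 348 = ((-35 + 266)/(6*(-1) + 551))*(-925) + 348 = (231/(-6 + 551))*(-925) + 348 = (231/545)*(-925) + 348 = -42735/109 + 348 = -4803/109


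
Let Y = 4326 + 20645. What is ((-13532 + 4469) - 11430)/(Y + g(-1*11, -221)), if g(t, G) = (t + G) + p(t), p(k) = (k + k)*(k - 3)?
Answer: -9/11 ≈ -0.81818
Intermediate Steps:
p(k) = 2*k*(-3 + k) (p(k) = (2*k)*(-3 + k) = 2*k*(-3 + k))
g(t, G) = G + t + 2*t*(-3 + t) (g(t, G) = (t + G) + 2*t*(-3 + t) = (G + t) + 2*t*(-3 + t) = G + t + 2*t*(-3 + t))
Y = 24971
((-13532 + 4469) - 11430)/(Y + g(-1*11, -221)) = ((-13532 + 4469) - 11430)/(24971 + (-221 - 1*11 + 2*(-1*11)*(-3 - 1*11))) = (-9063 - 11430)/(24971 + (-221 - 11 + 2*(-11)*(-3 - 11))) = -20493/(24971 + (-221 - 11 + 2*(-11)*(-14))) = -20493/(24971 + (-221 - 11 + 308)) = -20493/(24971 + 76) = -20493/25047 = -20493*1/25047 = -9/11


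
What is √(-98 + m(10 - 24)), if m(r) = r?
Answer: 4*I*√7 ≈ 10.583*I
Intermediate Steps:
√(-98 + m(10 - 24)) = √(-98 + (10 - 24)) = √(-98 - 14) = √(-112) = 4*I*√7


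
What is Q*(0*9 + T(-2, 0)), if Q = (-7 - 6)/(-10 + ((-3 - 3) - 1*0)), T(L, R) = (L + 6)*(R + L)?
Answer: -13/2 ≈ -6.5000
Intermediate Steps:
T(L, R) = (6 + L)*(L + R)
Q = 13/16 (Q = -13/(-10 + (-6 + 0)) = -13/(-10 - 6) = -13/(-16) = -13*(-1/16) = 13/16 ≈ 0.81250)
Q*(0*9 + T(-2, 0)) = 13*(0*9 + ((-2)**2 + 6*(-2) + 6*0 - 2*0))/16 = 13*(0 + (4 - 12 + 0 + 0))/16 = 13*(0 - 8)/16 = (13/16)*(-8) = -13/2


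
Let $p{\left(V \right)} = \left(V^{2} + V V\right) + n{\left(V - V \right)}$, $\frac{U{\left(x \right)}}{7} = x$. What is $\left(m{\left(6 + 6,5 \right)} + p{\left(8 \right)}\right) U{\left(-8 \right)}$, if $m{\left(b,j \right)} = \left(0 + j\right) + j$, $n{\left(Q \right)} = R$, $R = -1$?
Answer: $-7672$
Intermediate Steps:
$n{\left(Q \right)} = -1$
$U{\left(x \right)} = 7 x$
$m{\left(b,j \right)} = 2 j$ ($m{\left(b,j \right)} = j + j = 2 j$)
$p{\left(V \right)} = -1 + 2 V^{2}$ ($p{\left(V \right)} = \left(V^{2} + V V\right) - 1 = \left(V^{2} + V^{2}\right) - 1 = 2 V^{2} - 1 = -1 + 2 V^{2}$)
$\left(m{\left(6 + 6,5 \right)} + p{\left(8 \right)}\right) U{\left(-8 \right)} = \left(2 \cdot 5 - \left(1 - 2 \cdot 8^{2}\right)\right) 7 \left(-8\right) = \left(10 + \left(-1 + 2 \cdot 64\right)\right) \left(-56\right) = \left(10 + \left(-1 + 128\right)\right) \left(-56\right) = \left(10 + 127\right) \left(-56\right) = 137 \left(-56\right) = -7672$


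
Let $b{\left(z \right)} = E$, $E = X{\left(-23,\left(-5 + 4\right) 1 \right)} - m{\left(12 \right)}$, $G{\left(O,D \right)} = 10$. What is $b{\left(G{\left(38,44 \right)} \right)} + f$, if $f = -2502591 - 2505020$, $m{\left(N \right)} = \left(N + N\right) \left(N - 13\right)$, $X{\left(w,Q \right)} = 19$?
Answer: $-5007568$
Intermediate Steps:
$m{\left(N \right)} = 2 N \left(-13 + N\right)$
$E = 43$ ($E = 19 - 2 \cdot 12 \left(-13 + 12\right) = 19 - 2 \cdot 12 \left(-1\right) = 19 - -24 = 19 + 24 = 43$)
$f = -5007611$ ($f = -2502591 - 2505020 = -5007611$)
$b{\left(z \right)} = 43$
$b{\left(G{\left(38,44 \right)} \right)} + f = 43 - 5007611 = -5007568$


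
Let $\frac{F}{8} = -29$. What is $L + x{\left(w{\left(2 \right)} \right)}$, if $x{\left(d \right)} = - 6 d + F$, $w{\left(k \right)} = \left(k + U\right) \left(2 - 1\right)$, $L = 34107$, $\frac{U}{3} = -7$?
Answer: $33989$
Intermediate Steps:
$F = -232$ ($F = 8 \left(-29\right) = -232$)
$U = -21$ ($U = 3 \left(-7\right) = -21$)
$w{\left(k \right)} = -21 + k$ ($w{\left(k \right)} = \left(k - 21\right) \left(2 - 1\right) = \left(-21 + k\right) 1 = -21 + k$)
$x{\left(d \right)} = -232 - 6 d$ ($x{\left(d \right)} = - 6 d - 232 = -232 - 6 d$)
$L + x{\left(w{\left(2 \right)} \right)} = 34107 - \left(232 + 6 \left(-21 + 2\right)\right) = 34107 - 118 = 33989$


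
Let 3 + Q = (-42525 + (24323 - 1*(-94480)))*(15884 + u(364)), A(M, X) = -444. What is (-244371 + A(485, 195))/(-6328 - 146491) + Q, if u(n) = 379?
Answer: 189573362078724/152819 ≈ 1.2405e+9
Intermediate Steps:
Q = 1240509111 (Q = -3 + (-42525 + (24323 - 1*(-94480)))*(15884 + 379) = -3 + (-42525 + (24323 + 94480))*16263 = -3 + (-42525 + 118803)*16263 = -3 + 76278*16263 = -3 + 1240509114 = 1240509111)
(-244371 + A(485, 195))/(-6328 - 146491) + Q = (-244371 - 444)/(-6328 - 146491) + 1240509111 = -244815/(-152819) + 1240509111 = -244815*(-1/152819) + 1240509111 = 244815/152819 + 1240509111 = 189573362078724/152819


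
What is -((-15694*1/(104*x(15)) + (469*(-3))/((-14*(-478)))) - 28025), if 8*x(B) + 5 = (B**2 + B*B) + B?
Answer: 40057941861/1429220 ≈ 28028.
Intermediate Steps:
x(B) = -5/8 + B**2/4 + B/8 (x(B) = -5/8 + ((B**2 + B*B) + B)/8 = -5/8 + ((B**2 + B**2) + B)/8 = -5/8 + (2*B**2 + B)/8 = -5/8 + (B + 2*B**2)/8 = -5/8 + (B**2/4 + B/8) = -5/8 + B**2/4 + B/8)
-((-15694*1/(104*x(15)) + (469*(-3))/((-14*(-478)))) - 28025) = -((-15694*1/(104*(-5/8 + (1/4)*15**2 + (1/8)*15)) + (469*(-3))/((-14*(-478)))) - 28025) = -((-15694*1/(104*(-5/8 + (1/4)*225 + 15/8)) - 1407/6692) - 28025) = -((-15694*1/(104*(-5/8 + 225/4 + 15/8)) - 1407*1/6692) - 28025) = -((-15694/((115/2)*104) - 201/956) - 28025) = -((-15694/5980 - 201/956) - 28025) = -((-15694*1/5980 - 201/956) - 28025) = -((-7847/2990 - 201/956) - 28025) = -(-4051361/1429220 - 28025) = -1*(-40057941861/1429220) = 40057941861/1429220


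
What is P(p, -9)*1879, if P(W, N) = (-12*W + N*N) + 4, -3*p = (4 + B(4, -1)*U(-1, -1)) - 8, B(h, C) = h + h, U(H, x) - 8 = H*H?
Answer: 670803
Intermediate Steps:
U(H, x) = 8 + H² (U(H, x) = 8 + H*H = 8 + H²)
B(h, C) = 2*h
p = -68/3 (p = -((4 + (2*4)*(8 + (-1)²)) - 8)/3 = -((4 + 8*(8 + 1)) - 8)/3 = -((4 + 8*9) - 8)/3 = -((4 + 72) - 8)/3 = -(76 - 8)/3 = -⅓*68 = -68/3 ≈ -22.667)
P(W, N) = 4 + N² - 12*W (P(W, N) = (-12*W + N²) + 4 = (N² - 12*W) + 4 = 4 + N² - 12*W)
P(p, -9)*1879 = (4 + (-9)² - 12*(-68/3))*1879 = (4 + 81 + 272)*1879 = 357*1879 = 670803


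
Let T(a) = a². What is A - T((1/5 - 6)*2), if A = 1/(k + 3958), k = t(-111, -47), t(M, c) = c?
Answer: -13156579/97775 ≈ -134.56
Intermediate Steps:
k = -47
A = 1/3911 (A = 1/(-47 + 3958) = 1/3911 ≈ 0.00025569)
A - T((1/5 - 6)*2) = 1/3911 - ((1/5 - 6)*2)² = 1/3911 - ((⅕ - 6)*2)² = 1/3911 - (-29/5*2)² = 1/3911 - (-58/5)² = 1/3911 - 1*3364/25 = 1/3911 - 3364/25 = -13156579/97775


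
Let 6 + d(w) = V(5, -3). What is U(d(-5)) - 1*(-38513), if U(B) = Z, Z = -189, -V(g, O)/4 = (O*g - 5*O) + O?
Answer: 38324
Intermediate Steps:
V(g, O) = 16*O - 4*O*g (V(g, O) = -4*((O*g - 5*O) + O) = -4*((-5*O + O*g) + O) = -4*(-4*O + O*g) = 16*O - 4*O*g)
d(w) = 6 (d(w) = -6 + 4*(-3)*(4 - 1*5) = -6 + 4*(-3)*(4 - 5) = -6 + 4*(-3)*(-1) = -6 + 12 = 6)
U(B) = -189
U(d(-5)) - 1*(-38513) = -189 - 1*(-38513) = -189 + 38513 = 38324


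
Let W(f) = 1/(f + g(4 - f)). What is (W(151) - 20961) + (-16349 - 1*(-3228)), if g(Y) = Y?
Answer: -136327/4 ≈ -34082.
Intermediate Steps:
W(f) = 1/4 (W(f) = 1/(f + (4 - f)) = 1/4)
(W(151) - 20961) + (-16349 - 1*(-3228)) = (1/4 - 20961) + (-16349 - 1*(-3228)) = -83843/4 + (-16349 + 3228) = -83843/4 - 13121 = -136327/4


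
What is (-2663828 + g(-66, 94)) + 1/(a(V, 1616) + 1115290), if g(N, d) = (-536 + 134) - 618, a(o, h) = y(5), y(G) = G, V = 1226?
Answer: -2972091650159/1115295 ≈ -2.6648e+6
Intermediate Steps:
a(o, h) = 5
g(N, d) = -1020 (g(N, d) = -402 - 618 = -1020)
(-2663828 + g(-66, 94)) + 1/(a(V, 1616) + 1115290) = (-2663828 - 1020) + 1/(5 + 1115290) = -2664848 + 1/1115295 = -2972091650159/1115295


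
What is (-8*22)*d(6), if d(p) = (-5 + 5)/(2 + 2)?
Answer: 0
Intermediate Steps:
d(p) = 0 (d(p) = 0/4 = 0*(¼) = 0)
(-8*22)*d(6) = -8*22*0 = -176*0 = 0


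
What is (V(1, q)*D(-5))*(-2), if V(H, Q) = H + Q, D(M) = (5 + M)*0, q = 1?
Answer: 0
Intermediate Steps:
D(M) = 0
(V(1, q)*D(-5))*(-2) = ((1 + 1)*0)*(-2) = (2*0)*(-2) = 0*(-2) = 0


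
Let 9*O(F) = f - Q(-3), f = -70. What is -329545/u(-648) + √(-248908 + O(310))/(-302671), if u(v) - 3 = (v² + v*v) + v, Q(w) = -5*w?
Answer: -329545/839163 - I*√2240257/908013 ≈ -0.39271 - 0.0016484*I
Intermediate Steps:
u(v) = 3 + v + 2*v² (u(v) = 3 + ((v² + v*v) + v) = 3 + ((v² + v²) + v) = 3 + (2*v² + v) = 3 + (v + 2*v²) = 3 + v + 2*v²)
O(F) = -85/9 (O(F) = (-70 - (-5)*(-3))/9 = (-70 - 1*15)/9 = (-70 - 15)/9 = (⅑)*(-85) = -85/9)
-329545/u(-648) + √(-248908 + O(310))/(-302671) = -329545/(3 - 648 + 2*(-648)²) + √(-248908 - 85/9)/(-302671) = -329545/(3 - 648 + 2*419904) + √(-2240257/9)*(-1/302671) = -329545/(3 - 648 + 839808) + (I*√2240257/3)*(-1/302671) = -329545/839163 - I*√2240257/908013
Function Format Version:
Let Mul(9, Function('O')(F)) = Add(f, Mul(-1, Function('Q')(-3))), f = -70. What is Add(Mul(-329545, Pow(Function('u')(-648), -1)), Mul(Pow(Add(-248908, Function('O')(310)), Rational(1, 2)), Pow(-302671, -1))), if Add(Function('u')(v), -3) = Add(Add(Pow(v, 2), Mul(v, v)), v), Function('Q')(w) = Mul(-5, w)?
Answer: Add(Rational(-329545, 839163), Mul(Rational(-1, 908013), I, Pow(2240257, Rational(1, 2)))) ≈ Add(-0.39271, Mul(-0.0016484, I))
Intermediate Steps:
Function('u')(v) = Add(3, v, Mul(2, Pow(v, 2))) (Function('u')(v) = Add(3, Add(Add(Pow(v, 2), Mul(v, v)), v)) = Add(3, Add(Add(Pow(v, 2), Pow(v, 2)), v)) = Add(3, Add(Mul(2, Pow(v, 2)), v)) = Add(3, Add(v, Mul(2, Pow(v, 2)))) = Add(3, v, Mul(2, Pow(v, 2))))
Function('O')(F) = Rational(-85, 9) (Function('O')(F) = Mul(Rational(1, 9), Add(-70, Mul(-1, Mul(-5, -3)))) = Mul(Rational(1, 9), Add(-70, Mul(-1, 15))) = Mul(Rational(1, 9), Add(-70, -15)) = Mul(Rational(1, 9), -85) = Rational(-85, 9))
Add(Mul(-329545, Pow(Function('u')(-648), -1)), Mul(Pow(Add(-248908, Function('O')(310)), Rational(1, 2)), Pow(-302671, -1))) = Add(Mul(-329545, Pow(Add(3, -648, Mul(2, Pow(-648, 2))), -1)), Mul(Pow(Add(-248908, Rational(-85, 9)), Rational(1, 2)), Pow(-302671, -1))) = Add(Mul(-329545, Pow(Add(3, -648, Mul(2, 419904)), -1)), Mul(Pow(Rational(-2240257, 9), Rational(1, 2)), Rational(-1, 302671))) = Add(Mul(-329545, Pow(Add(3, -648, 839808), -1)), Mul(Mul(Rational(1, 3), I, Pow(2240257, Rational(1, 2))), Rational(-1, 302671))) = Add(Mul(-329545, Pow(839163, -1)), Mul(Rational(-1, 908013), I, Pow(2240257, Rational(1, 2)))) = Add(Mul(-329545, Rational(1, 839163)), Mul(Rational(-1, 908013), I, Pow(2240257, Rational(1, 2)))) = Add(Rational(-329545, 839163), Mul(Rational(-1, 908013), I, Pow(2240257, Rational(1, 2))))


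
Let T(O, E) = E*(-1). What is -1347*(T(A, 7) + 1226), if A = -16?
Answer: -1641993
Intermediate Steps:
T(O, E) = -E
-1347*(T(A, 7) + 1226) = -1347*(-1*7 + 1226) = -1347*(-7 + 1226) = -1347*1219 = -1641993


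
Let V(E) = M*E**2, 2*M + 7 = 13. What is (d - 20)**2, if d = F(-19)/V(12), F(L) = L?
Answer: 74978281/186624 ≈ 401.76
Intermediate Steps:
M = 3 (M = -7/2 + (1/2)*13 = -7/2 + 13/2 = 3)
V(E) = 3*E**2
d = -19/432 (d = -19/(3*12**2) = -19/(3*144) = -19/432 ≈ -0.043981)
(d - 20)**2 = (-19/432 - 20)**2 = (-8659/432)**2 = 74978281/186624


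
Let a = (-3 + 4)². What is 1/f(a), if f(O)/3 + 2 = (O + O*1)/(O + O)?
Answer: -⅓ ≈ -0.33333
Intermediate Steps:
a = 1 (a = 1² = 1)
f(O) = -3 (f(O) = -6 + 3*((O + O*1)/(O + O)) = -6 + 3*((O + O)/((2*O))) = -6 + 3*((2*O)*(1/(2*O))) = -6 + 3*1 = -6 + 3 = -3)
1/f(a) = 1/(-3) = -⅓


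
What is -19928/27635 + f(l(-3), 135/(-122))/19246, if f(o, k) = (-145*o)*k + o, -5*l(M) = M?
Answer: -46464587179/64887311620 ≈ -0.71608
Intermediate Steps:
l(M) = -M/5
f(o, k) = o - 145*k*o (f(o, k) = -145*k*o + o = o - 145*k*o)
-19928/27635 + f(l(-3), 135/(-122))/19246 = -19928/27635 + ((-⅕*(-3))*(1 - 19575/(-122)))/19246 = -19928*1/27635 + (3*(1 - 19575*(-1)/122)/5)*(1/19246) = -19928/27635 + (3*(1 - 145*(-135/122))/5)*(1/19246) = -19928/27635 + (3*(1 + 19575/122)/5)*(1/19246) = -19928/27635 + ((⅗)*(19697/122))*(1/19246) = -19928/27635 + (59091/610)*(1/19246) = -19928/27635 + 59091/11740060 = -46464587179/64887311620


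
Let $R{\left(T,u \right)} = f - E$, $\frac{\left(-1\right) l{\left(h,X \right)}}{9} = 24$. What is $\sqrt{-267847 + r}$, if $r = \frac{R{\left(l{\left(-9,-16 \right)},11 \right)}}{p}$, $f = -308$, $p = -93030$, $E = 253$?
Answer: $\frac{i \sqrt{257567053125830}}{31010} \approx 517.54 i$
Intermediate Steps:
$l{\left(h,X \right)} = -216$ ($l{\left(h,X \right)} = \left(-9\right) 24 = -216$)
$R{\left(T,u \right)} = -561$ ($R{\left(T,u \right)} = -308 - 253 = -561$)
$r = \frac{187}{31010}$ ($r = - \frac{561}{-93030} = \left(-561\right) \left(- \frac{1}{93030}\right) = \frac{187}{31010} \approx 0.0060303$)
$\sqrt{-267847 + r} = \sqrt{-267847 + \frac{187}{31010}} = \sqrt{- \frac{8305935283}{31010}} = \frac{i \sqrt{257567053125830}}{31010}$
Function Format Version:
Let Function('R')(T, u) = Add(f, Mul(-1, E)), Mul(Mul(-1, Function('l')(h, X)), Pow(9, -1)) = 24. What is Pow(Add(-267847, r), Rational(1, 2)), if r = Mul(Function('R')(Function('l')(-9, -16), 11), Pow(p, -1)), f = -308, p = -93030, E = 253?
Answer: Mul(Rational(1, 31010), I, Pow(257567053125830, Rational(1, 2))) ≈ Mul(517.54, I)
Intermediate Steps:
Function('l')(h, X) = -216 (Function('l')(h, X) = Mul(-9, 24) = -216)
Function('R')(T, u) = -561 (Function('R')(T, u) = Add(-308, Mul(-1, 253)) = Add(-308, -253) = -561)
r = Rational(187, 31010) (r = Mul(-561, Pow(-93030, -1)) = Mul(-561, Rational(-1, 93030)) = Rational(187, 31010) ≈ 0.0060303)
Pow(Add(-267847, r), Rational(1, 2)) = Pow(Add(-267847, Rational(187, 31010)), Rational(1, 2)) = Pow(Rational(-8305935283, 31010), Rational(1, 2)) = Mul(Rational(1, 31010), I, Pow(257567053125830, Rational(1, 2)))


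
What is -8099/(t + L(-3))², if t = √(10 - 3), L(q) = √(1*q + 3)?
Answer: -1157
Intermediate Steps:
L(q) = √(3 + q) (L(q) = √(q + 3) = √(3 + q))
t = √7 ≈ 2.6458
-8099/(t + L(-3))² = -8099/(√7 + √(3 - 3))² = -8099/(√7 + √0)² = -8099/(√7 + 0)² = -8099/((√7)²) = -8099/7 = -8099*⅐ = -1157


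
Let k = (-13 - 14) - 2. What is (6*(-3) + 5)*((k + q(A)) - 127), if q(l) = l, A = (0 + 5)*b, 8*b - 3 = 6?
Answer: 15639/8 ≈ 1954.9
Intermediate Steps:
b = 9/8 (b = 3/8 + (1/8)*6 = 3/8 + 3/4 = 9/8 ≈ 1.1250)
A = 45/8 (A = (0 + 5)*(9/8) = 5*(9/8) = 45/8 ≈ 5.6250)
k = -29 (k = -27 - 2 = -29)
(6*(-3) + 5)*((k + q(A)) - 127) = (6*(-3) + 5)*((-29 + 45/8) - 127) = (-18 + 5)*(-187/8 - 127) = -13*(-1203/8) = 15639/8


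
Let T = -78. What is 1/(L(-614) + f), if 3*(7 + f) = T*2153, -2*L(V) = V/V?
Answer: -2/111971 ≈ -1.7862e-5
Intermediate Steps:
L(V) = -1/2 (L(V) = -V/(2*V) = -1/2*1 = -1/2)
f = -55985 (f = -7 + (-78*2153)/3 = -7 + (1/3)*(-167934) = -7 - 55978 = -55985)
1/(L(-614) + f) = 1/(-1/2 - 55985) = 1/(-111971/2) = -2/111971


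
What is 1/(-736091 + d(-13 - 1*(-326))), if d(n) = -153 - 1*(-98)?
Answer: -1/736146 ≈ -1.3584e-6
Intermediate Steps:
d(n) = -55 (d(n) = -153 + 98 = -55)
1/(-736091 + d(-13 - 1*(-326))) = 1/(-736091 - 55) = 1/(-736146) = -1/736146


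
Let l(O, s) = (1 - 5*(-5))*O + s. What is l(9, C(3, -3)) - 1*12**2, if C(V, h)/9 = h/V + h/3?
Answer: 72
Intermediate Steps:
C(V, h) = 3*h + 9*h/V (C(V, h) = 9*(h/V + h/3) = 9*(h/3 + h/V) = 3*h + 9*h/V)
l(O, s) = s + 26*O (l(O, s) = (1 + 25)*O + s = 26*O + s = s + 26*O)
l(9, C(3, -3)) - 1*12**2 = (3*(-3)*(3 + 3)/3 + 26*9) - 1*12**2 = (3*(-3)*(1/3)*6 + 234) - 1*144 = (-18 + 234) - 144 = 216 - 144 = 72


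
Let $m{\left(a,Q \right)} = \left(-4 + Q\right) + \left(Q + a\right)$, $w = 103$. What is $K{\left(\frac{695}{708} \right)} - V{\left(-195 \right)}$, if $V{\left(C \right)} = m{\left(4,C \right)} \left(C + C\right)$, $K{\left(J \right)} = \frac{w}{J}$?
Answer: $- \frac{105636576}{695} \approx -1.52 \cdot 10^{5}$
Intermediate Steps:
$m{\left(a,Q \right)} = -4 + a + 2 Q$
$K{\left(J \right)} = \frac{103}{J}$
$V{\left(C \right)} = 4 C^{2}$ ($V{\left(C \right)} = \left(-4 + 4 + 2 C\right) \left(C + C\right) = 2 C 2 C = 4 C^{2}$)
$K{\left(\frac{695}{708} \right)} - V{\left(-195 \right)} = \frac{103}{695 \cdot \frac{1}{708}} - 4 \left(-195\right)^{2} = \frac{103}{695 \cdot \frac{1}{708}} - 4 \cdot 38025 = \frac{103}{\frac{695}{708}} - 152100 = 103 \cdot \frac{708}{695} - 152100 = \frac{72924}{695} - 152100 = - \frac{105636576}{695}$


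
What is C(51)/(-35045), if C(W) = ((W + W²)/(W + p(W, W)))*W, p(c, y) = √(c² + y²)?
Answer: 2652/35045 - 2652*√2/35045 ≈ -0.031345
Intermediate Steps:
C(W) = W*(W + W²)/(W + √2*√(W²)) (C(W) = ((W + W²)/(W + √(W² + W²)))*W = ((W + W²)/(W + √(2*W²)))*W = ((W + W²)/(W + √2*√(W²)))*W = W*(W + W²)/(W + √2*√(W²)))
C(51)/(-35045) = (51²*(1 + 51)/(51 + √2*√(51²)))/(-35045) = (2601*52/(51 + √2*√2601))*(-1/35045) = (2601*52/(51 + √2*51))*(-1/35045) = (2601*52/(51 + 51*√2))*(-1/35045) = (135252/(51 + 51*√2))*(-1/35045) = -135252/(35045*(51 + 51*√2))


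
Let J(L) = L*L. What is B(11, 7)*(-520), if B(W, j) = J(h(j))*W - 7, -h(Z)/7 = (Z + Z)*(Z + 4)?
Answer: -6647116840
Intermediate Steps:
h(Z) = -14*Z*(4 + Z) (h(Z) = -7*(Z + Z)*(Z + 4) = -7*2*Z*(4 + Z) = -14*Z*(4 + Z))
J(L) = L²
B(W, j) = -7 + 196*W*j²*(4 + j)² (B(W, j) = (-14*j*(4 + j))²*W - 7 = (196*j²*(4 + j)²)*W - 7 = 196*W*j²*(4 + j)² - 7 = -7 + 196*W*j²*(4 + j)²)
B(11, 7)*(-520) = (-7 + 196*11*7²*(4 + 7)²)*(-520) = (-7 + 196*11*49*11²)*(-520) = (-7 + 196*11*49*121)*(-520) = (-7 + 12782924)*(-520) = 12782917*(-520) = -6647116840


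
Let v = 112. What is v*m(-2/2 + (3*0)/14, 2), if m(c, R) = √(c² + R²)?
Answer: 112*√5 ≈ 250.44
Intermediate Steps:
m(c, R) = √(R² + c²)
v*m(-2/2 + (3*0)/14, 2) = 112*√(2² + (-2/2 + (3*0)/14)²) = 112*√(4 + (-2*½ + 0*(1/14))²) = 112*√(4 + (-1 + 0)²) = 112*√(4 + (-1)²) = 112*√(4 + 1) = 112*√5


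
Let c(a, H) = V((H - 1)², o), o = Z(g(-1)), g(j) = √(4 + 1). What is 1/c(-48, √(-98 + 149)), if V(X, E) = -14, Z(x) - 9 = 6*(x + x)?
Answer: -1/14 ≈ -0.071429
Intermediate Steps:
g(j) = √5
Z(x) = 9 + 12*x (Z(x) = 9 + 6*(x + x) = 9 + 6*(2*x) = 9 + 12*x)
o = 9 + 12*√5 ≈ 35.833
c(a, H) = -14
1/c(-48, √(-98 + 149)) = 1/(-14) = -1/14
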